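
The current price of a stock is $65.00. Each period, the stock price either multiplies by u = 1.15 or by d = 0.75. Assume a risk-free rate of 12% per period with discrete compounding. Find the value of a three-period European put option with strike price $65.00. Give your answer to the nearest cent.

Risk-neutral probability p = (1 + 0.12 − 0.75)/(1.15 − 0.75) = 0.3700/0.4000 = 0.9250
Terminal stock prices: S_uuu = 98.86, S_uud = 64.47, S_udd = 42.05, S_ddd = 27.42
Terminal payoffs (K − S): max(-33.86, 0) = 0, max(0.5281, 0) = 0.5281, max(22.95, 0) = 22.95, max(37.58, 0) = 37.58
Node uu (S = 85.96): V_uu = 1/1.12·[0.9250·0.0000 + 0.0750·0.5281] = 0.0354
Node ud (S = 56.06): V_ud = 1/1.12·[0.9250·0.5281 + 0.0750·22.9531] = 1.9732
Node dd (S = 36.56): V_dd = 1/1.12·[0.9250·22.9531 + 0.0750·37.5781] = 21.4732
Node u (S = 74.75): V_u = 1/1.12·[0.9250·0.0354 + 0.0750·1.9732] = 0.1613
Node d (S = 48.75): V_d = 1/1.12·[0.9250·1.9732 + 0.0750·21.4732] = 3.0676
Node 0 (S = 65): V_0 = 1/1.12·[0.9250·0.1613 + 0.0750·3.0676] = 0.3387

$0.34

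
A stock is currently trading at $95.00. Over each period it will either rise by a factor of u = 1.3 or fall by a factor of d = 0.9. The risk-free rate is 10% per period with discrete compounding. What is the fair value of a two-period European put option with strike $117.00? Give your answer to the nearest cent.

Risk-neutral probability p = (1 + 0.1 − 0.9)/(1.3 − 0.9) = 0.2000/0.4000 = 0.5000
Terminal stock prices: S_uu = 160.6, S_ud = 111.2, S_dd = 76.95
Terminal payoffs (K − S): max(-43.55, 0) = 0, max(5.85, 0) = 5.85, max(40.05, 0) = 40.05
Node u (S = 123.5): V_u = 1/1.1·[0.5000·0.0000 + 0.5000·5.8500] = 2.6591
Node d (S = 85.5): V_d = 1/1.1·[0.5000·5.8500 + 0.5000·40.0500] = 20.8636
Node 0 (S = 95): V_0 = 1/1.1·[0.5000·2.6591 + 0.5000·20.8636] = 10.6921

$10.69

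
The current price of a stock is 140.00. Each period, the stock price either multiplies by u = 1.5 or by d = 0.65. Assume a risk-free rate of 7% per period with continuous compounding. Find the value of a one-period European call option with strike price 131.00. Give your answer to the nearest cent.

36.61

Risk-neutral probability p = (e^0.07 − 0.65)/(1.5 − 0.65) = 0.4225/0.8500 = 0.4971
Terminal stock prices: S_u = 210, S_d = 91
Terminal payoffs (S − K): max(79, 0) = 79, max(-40, 0) = 0
Node 0 (S = 140): V_0 = e^(−0.07)·[0.4971·79.0000 + 0.5029·0.0000] = 36.6136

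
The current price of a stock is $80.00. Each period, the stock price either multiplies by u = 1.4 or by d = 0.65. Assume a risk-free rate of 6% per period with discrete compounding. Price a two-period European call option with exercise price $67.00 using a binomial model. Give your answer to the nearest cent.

Risk-neutral probability p = (1 + 0.06 − 0.65)/(1.4 − 0.65) = 0.4100/0.7500 = 0.5467
Terminal stock prices: S_uu = 156.8, S_ud = 72.8, S_dd = 33.8
Terminal payoffs (S − K): max(89.8, 0) = 89.8, max(5.8, 0) = 5.8, max(-33.2, 0) = 0
Node u (S = 112): V_u = 1/1.06·[0.5467·89.8000 + 0.4533·5.8000] = 48.7925
Node d (S = 52): V_d = 1/1.06·[0.5467·5.8000 + 0.4533·0.0000] = 2.9912
Node 0 (S = 80): V_0 = 1/1.06·[0.5467·48.7925 + 0.4533·2.9912] = 26.4427

$26.44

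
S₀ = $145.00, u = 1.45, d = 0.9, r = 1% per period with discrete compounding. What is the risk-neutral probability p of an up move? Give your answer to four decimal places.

p = 0.2000

Risk-neutral probability p = (1 + 0.01 − 0.9)/(1.45 − 0.9) = 0.1100/0.5500 = 0.2000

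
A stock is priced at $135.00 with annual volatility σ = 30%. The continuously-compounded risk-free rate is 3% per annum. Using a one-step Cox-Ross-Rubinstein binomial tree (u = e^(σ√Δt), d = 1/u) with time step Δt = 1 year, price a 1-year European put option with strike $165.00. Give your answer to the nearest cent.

$33.08

CRR parameters: u = e^(σ√Δt) = e^(0.3·√1) = 1.3499, d = 1/u = 0.7408
Per-period rate: rΔt = 0.03·1 = 0.03, so R = e^0.03 = 1.0305
Risk-neutral probability p = (e^0.03 − 0.7408)/(1.3499 − 0.7408) = 0.2896/0.6090 = 0.4756
Terminal stock prices: S_u = 182.2, S_d = 100
Terminal payoffs (K − S): max(-17.23, 0) = 0, max(64.99, 0) = 64.99
Node 0 (S = 135): V_0 = e^(−0.03)·[0.4756·0.0000 + 0.5244·64.9895] = 33.0757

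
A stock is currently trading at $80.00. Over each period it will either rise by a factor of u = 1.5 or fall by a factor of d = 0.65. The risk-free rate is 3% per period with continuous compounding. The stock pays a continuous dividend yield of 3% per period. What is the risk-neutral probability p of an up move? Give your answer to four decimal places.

Per-period risk-free factor R = e^0.03 = 1.0305; dividend-adjusted growth = e^(0.03−0.03) = 1.0000.
Risk-neutral probability p = (1.0000 − 0.65)/(1.5 − 0.65) = 0.3500/0.8500 = 0.4118

p = 0.4118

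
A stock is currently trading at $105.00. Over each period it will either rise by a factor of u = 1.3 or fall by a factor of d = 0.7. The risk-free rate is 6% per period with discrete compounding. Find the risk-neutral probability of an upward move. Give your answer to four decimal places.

Risk-neutral probability p = (1 + 0.06 − 0.7)/(1.3 − 0.7) = 0.3600/0.6000 = 0.6000

p = 0.6000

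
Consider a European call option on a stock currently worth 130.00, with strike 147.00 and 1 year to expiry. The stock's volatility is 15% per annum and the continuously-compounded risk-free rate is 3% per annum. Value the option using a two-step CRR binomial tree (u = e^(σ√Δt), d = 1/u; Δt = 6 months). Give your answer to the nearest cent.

CRR parameters: u = e^(σ√Δt) = e^(0.15·√0.5) = 1.1119, d = 1/u = 0.8994
Per-period rate: rΔt = 0.03·0.5 = 0.015, so R = e^0.015 = 1.0151
Risk-neutral probability p = (e^0.015 − 0.8994)/(1.1119 − 0.8994) = 0.1157/0.2125 = 0.5446
Terminal stock prices: S_uu = 160.7, S_ud = 130, S_dd = 105.2
Terminal payoffs (S − K): max(13.72, 0) = 13.72, max(-17, 0) = 0, max(-41.85, 0) = 0
Node u (S = 144.5): V_u = e^(−0.015)·[0.5446·13.7204 + 0.4554·0.0000] = 7.3612
Node d (S = 116.9): V_d = e^(−0.015)·[0.5446·0.0000 + 0.4554·0.0000] = 0.0000
Node 0 (S = 130): V_0 = e^(−0.015)·[0.5446·7.3612 + 0.4554·0.0000] = 3.9493

3.95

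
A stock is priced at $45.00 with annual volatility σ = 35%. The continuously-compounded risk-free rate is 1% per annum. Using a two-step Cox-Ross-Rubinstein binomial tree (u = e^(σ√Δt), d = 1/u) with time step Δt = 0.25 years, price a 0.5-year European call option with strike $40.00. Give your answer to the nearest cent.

CRR parameters: u = e^(σ√Δt) = e^(0.35·√0.25) = 1.1912, d = 1/u = 0.8395
Per-period rate: rΔt = 0.01·0.25 = 0.0025, so R = e^0.0025 = 1.0025
Risk-neutral probability p = (e^0.0025 − 0.8395)/(1.1912 − 0.8395) = 0.1630/0.3518 = 0.4635
Terminal stock prices: S_uu = 63.86, S_ud = 45, S_dd = 31.71
Terminal payoffs (S − K): max(23.86, 0) = 23.86, max(5, 0) = 5, max(-8.289, 0) = 0
Node u (S = 53.61): V_u = e^(−0.0025)·[0.4635·23.8580 + 0.5365·5.0000] = 13.7060
Node d (S = 37.78): V_d = e^(−0.0025)·[0.4635·5.0000 + 0.5365·0.0000] = 2.3116
Node 0 (S = 45): V_0 = e^(−0.0025)·[0.4635·13.7060 + 0.5365·2.3116] = 7.5737

$7.57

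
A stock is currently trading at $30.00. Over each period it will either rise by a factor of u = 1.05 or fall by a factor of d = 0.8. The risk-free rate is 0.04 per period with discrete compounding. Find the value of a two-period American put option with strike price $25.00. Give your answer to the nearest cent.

$0.04

Risk-neutral probability p = (1 + 0.04 − 0.8)/(1.05 − 0.8) = 0.2400/0.2500 = 0.9600
Terminal stock prices: S_uu = 33.08, S_ud = 25.2, S_dd = 19.2
Terminal payoffs (K − S): max(-8.075, 0) = 0, max(-0.2, 0) = 0, max(5.8, 0) = 5.8
Node u (S = 31.5): continuation = 1/1.04·[0.9600·0.0000 + 0.0400·0.0000] = 0.0000; exercise value = 0.0000 ≤ continuation, so V_u = 0.0000
Node d (S = 24): continuation = 1/1.04·[0.9600·0.0000 + 0.0400·5.8000] = 0.2231; exercise value = 1.0000 > continuation, so V_d = 1.0000 (exercise)
Node 0 (S = 30): continuation = 1/1.04·[0.9600·0.0000 + 0.0400·1.0000] = 0.0385; exercise value = 0.0000 ≤ continuation, so V_0 = 0.0385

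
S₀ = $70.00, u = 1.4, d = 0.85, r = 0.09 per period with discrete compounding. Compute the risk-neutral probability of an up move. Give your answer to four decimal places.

Risk-neutral probability p = (1 + 0.09 − 0.85)/(1.4 − 0.85) = 0.2400/0.5500 = 0.4364

p = 0.4364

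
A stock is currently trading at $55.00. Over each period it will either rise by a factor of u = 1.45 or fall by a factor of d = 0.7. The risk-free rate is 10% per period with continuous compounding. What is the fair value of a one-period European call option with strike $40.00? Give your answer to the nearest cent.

Risk-neutral probability p = (e^0.1 − 0.7)/(1.45 − 0.7) = 0.4052/0.7500 = 0.5402
Terminal stock prices: S_u = 79.75, S_d = 38.5
Terminal payoffs (S − K): max(39.75, 0) = 39.75, max(-1.5, 0) = 0
Node 0 (S = 55): V_0 = e^(−0.1)·[0.5402·39.7500 + 0.4598·0.0000] = 19.4305

$19.43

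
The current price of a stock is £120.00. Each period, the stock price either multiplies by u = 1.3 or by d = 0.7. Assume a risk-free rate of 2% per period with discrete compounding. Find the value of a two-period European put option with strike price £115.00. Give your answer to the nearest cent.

£14.54

Risk-neutral probability p = (1 + 0.02 − 0.7)/(1.3 − 0.7) = 0.3200/0.6000 = 0.5333
Terminal stock prices: S_uu = 202.8, S_ud = 109.2, S_dd = 58.8
Terminal payoffs (K − S): max(-87.8, 0) = 0, max(5.8, 0) = 5.8, max(56.2, 0) = 56.2
Node u (S = 156): V_u = 1/1.02·[0.5333·0.0000 + 0.4667·5.8000] = 2.6536
Node d (S = 84): V_d = 1/1.02·[0.5333·5.8000 + 0.4667·56.2000] = 28.7451
Node 0 (S = 120): V_0 = 1/1.02·[0.5333·2.6536 + 0.4667·28.7451] = 14.5389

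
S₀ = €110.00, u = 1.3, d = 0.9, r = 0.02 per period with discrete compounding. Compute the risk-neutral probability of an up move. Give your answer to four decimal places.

p = 0.3000

Risk-neutral probability p = (1 + 0.02 − 0.9)/(1.3 − 0.9) = 0.1200/0.4000 = 0.3000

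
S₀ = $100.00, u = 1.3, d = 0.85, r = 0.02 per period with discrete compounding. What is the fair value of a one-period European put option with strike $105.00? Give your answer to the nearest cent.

Risk-neutral probability p = (1 + 0.02 − 0.85)/(1.3 − 0.85) = 0.1700/0.4500 = 0.3778
Terminal stock prices: S_u = 130, S_d = 85
Terminal payoffs (K − S): max(-25, 0) = 0, max(20, 0) = 20
Node 0 (S = 100): V_0 = 1/1.02·[0.3778·0.0000 + 0.6222·20.0000] = 12.2004

$12.20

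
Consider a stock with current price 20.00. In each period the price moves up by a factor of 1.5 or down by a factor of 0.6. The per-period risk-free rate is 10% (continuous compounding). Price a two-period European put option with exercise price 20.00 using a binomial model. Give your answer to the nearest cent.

2.82

Risk-neutral probability p = (e^0.1 − 0.6)/(1.5 − 0.6) = 0.5052/0.9000 = 0.5613
Terminal stock prices: S_uu = 45, S_ud = 18, S_dd = 7.2
Terminal payoffs (K − S): max(-25, 0) = 0, max(2, 0) = 2, max(12.8, 0) = 12.8
Node u (S = 30): V_u = e^(−0.1)·[0.5613·0.0000 + 0.4387·2.0000] = 0.7939
Node d (S = 12): V_d = e^(−0.1)·[0.5613·2.0000 + 0.4387·12.8000] = 6.0967
Node 0 (S = 20): V_0 = e^(−0.1)·[0.5613·0.7939 + 0.4387·6.0967] = 2.8233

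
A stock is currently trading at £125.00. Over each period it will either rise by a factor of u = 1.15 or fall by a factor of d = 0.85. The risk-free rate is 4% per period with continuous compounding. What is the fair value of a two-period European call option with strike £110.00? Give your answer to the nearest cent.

£25.86

Risk-neutral probability p = (e^0.04 − 0.85)/(1.15 − 0.85) = 0.1908/0.3000 = 0.6360
Terminal stock prices: S_uu = 165.3, S_ud = 122.2, S_dd = 90.31
Terminal payoffs (S − K): max(55.31, 0) = 55.31, max(12.19, 0) = 12.19, max(-19.69, 0) = 0
Node u (S = 143.8): V_u = e^(−0.04)·[0.6360·55.3125 + 0.3640·12.1875] = 38.0632
Node d (S = 106.2): V_d = e^(−0.04)·[0.6360·12.1875 + 0.3640·0.0000] = 7.4477
Node 0 (S = 125): V_0 = e^(−0.04)·[0.6360·38.0632 + 0.3640·7.4477] = 25.8647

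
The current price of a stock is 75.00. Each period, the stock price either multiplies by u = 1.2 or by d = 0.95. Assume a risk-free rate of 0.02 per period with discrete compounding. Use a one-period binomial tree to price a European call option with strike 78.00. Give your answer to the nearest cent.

Risk-neutral probability p = (1 + 0.02 − 0.95)/(1.2 − 0.95) = 0.0700/0.2500 = 0.2800
Terminal stock prices: S_u = 90, S_d = 71.25
Terminal payoffs (S − K): max(12, 0) = 12, max(-6.75, 0) = 0
Node 0 (S = 75): V_0 = 1/1.02·[0.2800·12.0000 + 0.7200·0.0000] = 3.2941

3.29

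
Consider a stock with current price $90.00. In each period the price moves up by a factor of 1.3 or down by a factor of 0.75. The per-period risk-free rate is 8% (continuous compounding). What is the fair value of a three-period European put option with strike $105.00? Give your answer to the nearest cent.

Risk-neutral probability p = (e^0.08 − 0.75)/(1.3 − 0.75) = 0.3333/0.5500 = 0.6060
Terminal stock prices: S_uuu = 197.7, S_uud = 114.1, S_udd = 65.81, S_ddd = 37.97
Terminal payoffs (K − S): max(-92.73, 0) = 0, max(-9.075, 0) = 0, max(39.19, 0) = 39.19, max(67.03, 0) = 67.03
Node uu (S = 152.1): V_uu = e^(−0.08)·[0.6060·0.0000 + 0.3940·0.0000] = 0.0000
Node ud (S = 87.75): V_ud = e^(−0.08)·[0.6060·0.0000 + 0.3940·39.1875] = 14.2537
Node dd (S = 50.62): V_dd = e^(−0.08)·[0.6060·39.1875 + 0.3940·67.0312] = 46.3022
Node u (S = 117): V_u = e^(−0.08)·[0.6060·0.0000 + 0.3940·14.2537] = 5.1845
Node d (S = 67.5): V_d = e^(−0.08)·[0.6060·14.2537 + 0.3940·46.3022] = 24.8148
Node 0 (S = 90): V_0 = e^(−0.08)·[0.6060·5.1845 + 0.3940·24.8148] = 11.9260

$11.93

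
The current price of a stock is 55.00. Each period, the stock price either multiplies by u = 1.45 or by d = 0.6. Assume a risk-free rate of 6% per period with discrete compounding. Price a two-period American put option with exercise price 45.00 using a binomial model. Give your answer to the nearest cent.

Risk-neutral probability p = (1 + 0.06 − 0.6)/(1.45 − 0.6) = 0.4600/0.8500 = 0.5412
Terminal stock prices: S_uu = 115.6, S_ud = 47.85, S_dd = 19.8
Terminal payoffs (K − S): max(-70.64, 0) = 0, max(-2.85, 0) = 0, max(25.2, 0) = 25.2
Node u (S = 79.75): continuation = 1/1.06·[0.5412·0.0000 + 0.4588·0.0000] = 0.0000; exercise value = 0.0000 ≤ continuation, so V_u = 0.0000
Node d (S = 33): continuation = 1/1.06·[0.5412·0.0000 + 0.4588·25.2000] = 10.9079; exercise value = 12.0000 > continuation, so V_d = 12.0000 (exercise)
Node 0 (S = 55): continuation = 1/1.06·[0.5412·0.0000 + 0.4588·12.0000] = 5.1942; exercise value = 0.0000 ≤ continuation, so V_0 = 5.1942

5.19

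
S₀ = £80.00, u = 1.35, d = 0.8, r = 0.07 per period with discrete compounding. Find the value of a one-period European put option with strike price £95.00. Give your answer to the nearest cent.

£14.75

Risk-neutral probability p = (1 + 0.07 − 0.8)/(1.35 − 0.8) = 0.2700/0.5500 = 0.4909
Terminal stock prices: S_u = 108, S_d = 64
Terminal payoffs (K − S): max(-13, 0) = 0, max(31, 0) = 31
Node 0 (S = 80): V_0 = 1/1.07·[0.4909·0.0000 + 0.5091·31.0000] = 14.7494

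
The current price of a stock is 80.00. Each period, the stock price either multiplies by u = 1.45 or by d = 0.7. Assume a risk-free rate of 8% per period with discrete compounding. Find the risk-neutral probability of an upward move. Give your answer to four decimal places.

Risk-neutral probability p = (1 + 0.08 − 0.7)/(1.45 − 0.7) = 0.3800/0.7500 = 0.5067

p = 0.5067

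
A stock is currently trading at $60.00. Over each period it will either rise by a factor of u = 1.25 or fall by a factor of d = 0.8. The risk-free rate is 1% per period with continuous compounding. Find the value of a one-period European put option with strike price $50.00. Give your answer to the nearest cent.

Risk-neutral probability p = (e^0.01 − 0.8)/(1.25 − 0.8) = 0.2101/0.4500 = 0.4668
Terminal stock prices: S_u = 75, S_d = 48
Terminal payoffs (K − S): max(-25, 0) = 0, max(2, 0) = 2
Node 0 (S = 60): V_0 = e^(−0.01)·[0.4668·0.0000 + 0.5332·2.0000] = 1.0558

$1.06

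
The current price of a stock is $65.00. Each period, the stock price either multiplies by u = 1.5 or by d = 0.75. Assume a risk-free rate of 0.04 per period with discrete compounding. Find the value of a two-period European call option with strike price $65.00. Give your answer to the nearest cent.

Risk-neutral probability p = (1 + 0.04 − 0.75)/(1.5 − 0.75) = 0.2900/0.7500 = 0.3867
Terminal stock prices: S_uu = 146.2, S_ud = 73.12, S_dd = 36.56
Terminal payoffs (S − K): max(81.25, 0) = 81.25, max(8.125, 0) = 8.125, max(-28.44, 0) = 0
Node u (S = 97.5): V_u = 1/1.04·[0.3867·81.2500 + 0.6133·8.1250] = 35.0000
Node d (S = 48.75): V_d = 1/1.04·[0.3867·8.1250 + 0.6133·0.0000] = 3.0208
Node 0 (S = 65): V_0 = 1/1.04·[0.3867·35.0000 + 0.6133·3.0208] = 14.7943

$14.79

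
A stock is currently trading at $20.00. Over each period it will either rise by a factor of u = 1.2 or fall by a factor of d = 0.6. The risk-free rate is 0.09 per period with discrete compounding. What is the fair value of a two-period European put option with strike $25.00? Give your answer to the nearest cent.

Risk-neutral probability p = (1 + 0.09 − 0.6)/(1.2 − 0.6) = 0.4900/0.6000 = 0.8167
Terminal stock prices: S_uu = 28.8, S_ud = 14.4, S_dd = 7.2
Terminal payoffs (K − S): max(-3.8, 0) = 0, max(10.6, 0) = 10.6, max(17.8, 0) = 17.8
Node u (S = 24): V_u = 1/1.09·[0.8167·0.0000 + 0.1833·10.6000] = 1.7829
Node d (S = 12): V_d = 1/1.09·[0.8167·10.6000 + 0.1833·17.8000] = 10.9358
Node 0 (S = 20): V_0 = 1/1.09·[0.8167·1.7829 + 0.1833·10.9358] = 3.1751

$3.18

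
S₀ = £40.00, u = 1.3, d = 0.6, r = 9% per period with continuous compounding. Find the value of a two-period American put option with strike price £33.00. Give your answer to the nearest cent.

£2.73

Risk-neutral probability p = (e^0.09 − 0.6)/(1.3 − 0.6) = 0.4942/0.7000 = 0.7060
Terminal stock prices: S_uu = 67.6, S_ud = 31.2, S_dd = 14.4
Terminal payoffs (K − S): max(-34.6, 0) = 0, max(1.8, 0) = 1.8, max(18.6, 0) = 18.6
Node u (S = 52): continuation = e^(−0.09)·[0.7060·0.0000 + 0.2940·1.8000] = 0.4837; exercise value = 0.0000 ≤ continuation, so V_u = 0.4837
Node d (S = 24): continuation = e^(−0.09)·[0.7060·1.8000 + 0.2940·18.6000] = 6.1597; exercise value = 9.0000 > continuation, so V_d = 9.0000 (exercise)
Node 0 (S = 40): continuation = e^(−0.09)·[0.7060·0.4837 + 0.2940·9.0000] = 2.7307; exercise value = 0.0000 ≤ continuation, so V_0 = 2.7307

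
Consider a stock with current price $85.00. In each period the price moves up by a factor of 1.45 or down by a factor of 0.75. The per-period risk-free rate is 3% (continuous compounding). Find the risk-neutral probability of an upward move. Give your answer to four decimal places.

Risk-neutral probability p = (e^0.03 − 0.75)/(1.45 − 0.75) = 0.2805/0.7000 = 0.4006

p = 0.4006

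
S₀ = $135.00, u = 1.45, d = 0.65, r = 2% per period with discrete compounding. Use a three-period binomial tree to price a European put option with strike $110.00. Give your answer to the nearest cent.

Risk-neutral probability p = (1 + 0.02 − 0.65)/(1.45 − 0.65) = 0.3700/0.8000 = 0.4625
Terminal stock prices: S_uuu = 411.6, S_uud = 184.5, S_udd = 82.7, S_ddd = 37.07
Terminal payoffs (K − S): max(-301.6, 0) = 0, max(-74.49, 0) = 0, max(27.3, 0) = 27.3, max(72.93, 0) = 72.93
Node uu (S = 283.8): V_uu = 1/1.02·[0.4625·0.0000 + 0.5375·0.0000] = 0.0000
Node ud (S = 127.2): V_ud = 1/1.02·[0.4625·0.0000 + 0.5375·27.2956] = 14.3837
Node dd (S = 57.04): V_dd = 1/1.02·[0.4625·27.2956 + 0.5375·72.9256] = 50.8056
Node u (S = 195.8): V_u = 1/1.02·[0.4625·0.0000 + 0.5375·14.3837] = 7.5797
Node d (S = 87.75): V_d = 1/1.02·[0.4625·14.3837 + 0.5375·50.8056] = 33.2946
Node 0 (S = 135): V_0 = 1/1.02·[0.4625·7.5797 + 0.5375·33.2946] = 20.9818

$20.98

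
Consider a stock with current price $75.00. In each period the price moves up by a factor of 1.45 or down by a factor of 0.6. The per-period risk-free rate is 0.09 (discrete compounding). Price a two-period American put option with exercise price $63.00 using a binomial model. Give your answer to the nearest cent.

$6.99

Risk-neutral probability p = (1 + 0.09 − 0.6)/(1.45 − 0.6) = 0.4900/0.8500 = 0.5765
Terminal stock prices: S_uu = 157.7, S_ud = 65.25, S_dd = 27
Terminal payoffs (K − S): max(-94.69, 0) = 0, max(-2.25, 0) = 0, max(36, 0) = 36
Node u (S = 108.8): continuation = 1/1.09·[0.5765·0.0000 + 0.4235·0.0000] = 0.0000; exercise value = 0.0000 ≤ continuation, so V_u = 0.0000
Node d (S = 45): continuation = 1/1.09·[0.5765·0.0000 + 0.4235·36.0000] = 13.9881; exercise value = 18.0000 > continuation, so V_d = 18.0000 (exercise)
Node 0 (S = 75): continuation = 1/1.09·[0.5765·0.0000 + 0.4235·18.0000] = 6.9941; exercise value = 0.0000 ≤ continuation, so V_0 = 6.9941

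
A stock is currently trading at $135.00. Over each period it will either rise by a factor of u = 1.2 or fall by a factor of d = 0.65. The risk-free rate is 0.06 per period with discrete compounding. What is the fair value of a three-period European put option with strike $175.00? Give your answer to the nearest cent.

$32.20

Risk-neutral probability p = (1 + 0.06 − 0.65)/(1.2 − 0.65) = 0.4100/0.5500 = 0.7455
Terminal stock prices: S_uuu = 233.3, S_uud = 126.4, S_udd = 68.45, S_ddd = 37.07
Terminal payoffs (K − S): max(-58.28, 0) = 0, max(48.64, 0) = 48.64, max(106.6, 0) = 106.6, max(137.9, 0) = 137.9
Node uu (S = 194.4): V_uu = 1/1.06·[0.7455·0.0000 + 0.2545·48.6400] = 11.6803
Node ud (S = 105.3): V_ud = 1/1.06·[0.7455·48.6400 + 0.2545·106.5550] = 59.7943
Node dd (S = 57.04): V_dd = 1/1.06·[0.7455·106.5550 + 0.2545·137.9256] = 108.0568
Node u (S = 162): V_u = 1/1.06·[0.7455·11.6803 + 0.2545·59.7943] = 22.5731
Node d (S = 87.75): V_d = 1/1.06·[0.7455·59.7943 + 0.2545·108.0568] = 67.9994
Node 0 (S = 135): V_0 = 1/1.06·[0.7455·22.5731 + 0.2545·67.9994] = 32.2039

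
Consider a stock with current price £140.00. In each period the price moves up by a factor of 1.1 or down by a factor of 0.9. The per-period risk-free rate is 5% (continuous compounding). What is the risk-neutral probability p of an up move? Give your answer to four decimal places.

p = 0.7564

Risk-neutral probability p = (e^0.05 − 0.9)/(1.1 − 0.9) = 0.1513/0.2000 = 0.7564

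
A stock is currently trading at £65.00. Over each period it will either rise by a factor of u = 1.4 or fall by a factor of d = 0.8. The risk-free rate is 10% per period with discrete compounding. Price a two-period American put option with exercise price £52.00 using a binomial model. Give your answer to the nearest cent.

Risk-neutral probability p = (1 + 0.1 − 0.8)/(1.4 − 0.8) = 0.3000/0.6000 = 0.5000
Terminal stock prices: S_uu = 127.4, S_ud = 72.8, S_dd = 41.6
Terminal payoffs (K − S): max(-75.4, 0) = 0, max(-20.8, 0) = 0, max(10.4, 0) = 10.4
Node u (S = 91): continuation = 1/1.1·[0.5000·0.0000 + 0.5000·0.0000] = 0.0000; exercise value = 0.0000 ≤ continuation, so V_u = 0.0000
Node d (S = 52): continuation = 1/1.1·[0.5000·0.0000 + 0.5000·10.4000] = 4.7273; exercise value = 0.0000 ≤ continuation, so V_d = 4.7273
Node 0 (S = 65): continuation = 1/1.1·[0.5000·0.0000 + 0.5000·4.7273] = 2.1488; exercise value = 0.0000 ≤ continuation, so V_0 = 2.1488

£2.15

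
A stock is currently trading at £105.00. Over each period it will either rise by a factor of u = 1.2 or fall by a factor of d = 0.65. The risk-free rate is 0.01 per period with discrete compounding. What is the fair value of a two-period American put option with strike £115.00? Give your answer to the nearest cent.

£23.33

Risk-neutral probability p = (1 + 0.01 − 0.65)/(1.2 − 0.65) = 0.3600/0.5500 = 0.6545
Terminal stock prices: S_uu = 151.2, S_ud = 81.9, S_dd = 44.36
Terminal payoffs (K − S): max(-36.2, 0) = 0, max(33.1, 0) = 33.1, max(70.64, 0) = 70.64
Node u (S = 126): continuation = 1/1.01·[0.6545·0.0000 + 0.3455·33.1000] = 11.3213; exercise value = 0.0000 ≤ continuation, so V_u = 11.3213
Node d (S = 68.25): continuation = 1/1.01·[0.6545·33.1000 + 0.3455·70.6375] = 45.6114; exercise value = 46.7500 > continuation, so V_d = 46.7500 (exercise)
Node 0 (S = 105): continuation = 1/1.01·[0.6545·11.3213 + 0.3455·46.7500] = 23.3271; exercise value = 10.0000 ≤ continuation, so V_0 = 23.3271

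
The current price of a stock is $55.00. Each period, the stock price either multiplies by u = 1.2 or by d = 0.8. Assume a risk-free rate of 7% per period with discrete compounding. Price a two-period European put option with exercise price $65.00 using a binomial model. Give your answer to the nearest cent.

$7.42

Risk-neutral probability p = (1 + 0.07 − 0.8)/(1.2 − 0.8) = 0.2700/0.4000 = 0.6750
Terminal stock prices: S_uu = 79.2, S_ud = 52.8, S_dd = 35.2
Terminal payoffs (K − S): max(-14.2, 0) = 0, max(12.2, 0) = 12.2, max(29.8, 0) = 29.8
Node u (S = 66): V_u = 1/1.07·[0.6750·0.0000 + 0.3250·12.2000] = 3.7056
Node d (S = 44): V_d = 1/1.07·[0.6750·12.2000 + 0.3250·29.8000] = 16.7477
Node 0 (S = 55): V_0 = 1/1.07·[0.6750·3.7056 + 0.3250·16.7477] = 7.4246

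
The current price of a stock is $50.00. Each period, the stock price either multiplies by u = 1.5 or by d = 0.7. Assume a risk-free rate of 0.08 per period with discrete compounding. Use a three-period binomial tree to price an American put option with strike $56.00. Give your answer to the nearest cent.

$12.21

Risk-neutral probability p = (1 + 0.08 − 0.7)/(1.5 − 0.7) = 0.3800/0.8000 = 0.4750
Terminal stock prices: S_uuu = 168.8, S_uud = 78.75, S_udd = 36.75, S_ddd = 17.15
Terminal payoffs (K − S): max(-112.8, 0) = 0, max(-22.75, 0) = 0, max(19.25, 0) = 19.25, max(38.85, 0) = 38.85
Node uu (S = 112.5): continuation = 1/1.08·[0.4750·0.0000 + 0.5250·0.0000] = 0.0000; exercise value = 0.0000 ≤ continuation, so V_uu = 0.0000
Node ud (S = 52.5): continuation = 1/1.08·[0.4750·0.0000 + 0.5250·19.2500] = 9.3576; exercise value = 3.5000 ≤ continuation, so V_ud = 9.3576
Node dd (S = 24.5): continuation = 1/1.08·[0.4750·19.2500 + 0.5250·38.8500] = 27.3519; exercise value = 31.5000 > continuation, so V_dd = 31.5000 (exercise)
Node u (S = 75): continuation = 1/1.08·[0.4750·0.0000 + 0.5250·9.3576] = 4.5489; exercise value = 0.0000 ≤ continuation, so V_u = 4.5489
Node d (S = 35): continuation = 1/1.08·[0.4750·9.3576 + 0.5250·31.5000] = 19.4281; exercise value = 21.0000 > continuation, so V_d = 21.0000 (exercise)
Node 0 (S = 50): continuation = 1/1.08·[0.4750·4.5489 + 0.5250·21.0000] = 12.2090; exercise value = 6.0000 ≤ continuation, so V_0 = 12.2090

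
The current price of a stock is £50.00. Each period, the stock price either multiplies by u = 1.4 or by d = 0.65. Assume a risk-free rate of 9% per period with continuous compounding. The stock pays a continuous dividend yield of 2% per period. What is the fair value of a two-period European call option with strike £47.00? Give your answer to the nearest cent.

Per-period risk-free factor R = e^0.09 = 1.0942; dividend-adjusted growth = e^(0.09−0.02) = 1.0725.
Risk-neutral probability p = (1.0725 − 0.65)/(1.4 − 0.65) = 0.4225/0.7500 = 0.5633
Terminal stock prices: S_uu = 98, S_ud = 45.5, S_dd = 21.13
Terminal payoffs (S − K): max(51, 0) = 51, max(-1.5, 0) = 0, max(-25.87, 0) = 0
Node u (S = 70): V_u = e^(−0.09)·[0.5633·51.0000 + 0.4367·0.0000] = 26.2578
Node d (S = 32.5): V_d = e^(−0.09)·[0.5633·0.0000 + 0.4367·0.0000] = 0.0000
Node 0 (S = 50): V_0 = e^(−0.09)·[0.5633·26.2578 + 0.4367·0.0000] = 13.5190

£13.52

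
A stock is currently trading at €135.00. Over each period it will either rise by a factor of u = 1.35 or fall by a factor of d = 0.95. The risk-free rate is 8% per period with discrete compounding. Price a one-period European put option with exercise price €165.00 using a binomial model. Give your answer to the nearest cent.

Risk-neutral probability p = (1 + 0.08 − 0.95)/(1.35 − 0.95) = 0.1300/0.4000 = 0.3250
Terminal stock prices: S_u = 182.2, S_d = 128.2
Terminal payoffs (K − S): max(-17.25, 0) = 0, max(36.75, 0) = 36.75
Node 0 (S = 135): V_0 = 1/1.08·[0.3250·0.0000 + 0.6750·36.7500] = 22.9687

€22.97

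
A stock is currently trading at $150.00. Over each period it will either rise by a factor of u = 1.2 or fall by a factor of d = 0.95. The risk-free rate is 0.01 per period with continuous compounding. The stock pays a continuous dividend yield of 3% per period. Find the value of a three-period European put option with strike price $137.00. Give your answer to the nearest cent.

$5.54

Per-period risk-free factor R = e^0.01 = 1.0101; dividend-adjusted growth = e^(0.01−0.03) = 0.9802.
Risk-neutral probability p = (0.9802 − 0.95)/(1.2 − 0.95) = 0.0302/0.2500 = 0.1208
Terminal stock prices: S_uuu = 259.2, S_uud = 205.2, S_udd = 162.4, S_ddd = 128.6
Terminal payoffs (K − S): max(-122.2, 0) = 0, max(-68.2, 0) = 0, max(-25.45, 0) = 0, max(8.394, 0) = 8.394
Node uu (S = 216): V_uu = e^(−0.01)·[0.1208·0.0000 + 0.8792·0.0000] = 0.0000
Node ud (S = 171): V_ud = e^(−0.01)·[0.1208·0.0000 + 0.8792·0.0000] = 0.0000
Node dd (S = 135.4): V_dd = e^(−0.01)·[0.1208·0.0000 + 0.8792·8.3938] = 7.3064
Node u (S = 180): V_u = e^(−0.01)·[0.1208·0.0000 + 0.8792·0.0000] = 0.0000
Node d (S = 142.5): V_d = e^(−0.01)·[0.1208·0.0000 + 0.8792·7.3064] = 6.3599
Node 0 (S = 150): V_0 = e^(−0.01)·[0.1208·0.0000 + 0.8792·6.3599] = 5.5360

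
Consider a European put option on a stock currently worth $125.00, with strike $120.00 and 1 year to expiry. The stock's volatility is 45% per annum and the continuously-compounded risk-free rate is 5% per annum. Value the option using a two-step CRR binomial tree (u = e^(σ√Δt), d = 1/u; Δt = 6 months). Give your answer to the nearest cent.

CRR parameters: u = e^(σ√Δt) = e^(0.45·√0.5) = 1.3746, d = 1/u = 0.7275
Per-period rate: rΔt = 0.05·0.5 = 0.025, so R = e^0.025 = 1.0253
Risk-neutral probability p = (e^0.025 − 0.7275)/(1.3746 − 0.7275) = 0.2979/0.6472 = 0.4602
Terminal stock prices: S_uu = 236.2, S_ud = 125, S_dd = 66.15
Terminal payoffs (K − S): max(-116.2, 0) = 0, max(-5, 0) = 0, max(53.85, 0) = 53.85
Node u (S = 171.8): V_u = e^(−0.025)·[0.4602·0.0000 + 0.5398·0.0000] = 0.0000
Node d (S = 90.93): V_d = e^(−0.025)·[0.4602·0.0000 + 0.5398·53.8505] = 28.3492
Node 0 (S = 125): V_0 = e^(−0.025)·[0.4602·0.0000 + 0.5398·28.3492] = 14.9242

$14.92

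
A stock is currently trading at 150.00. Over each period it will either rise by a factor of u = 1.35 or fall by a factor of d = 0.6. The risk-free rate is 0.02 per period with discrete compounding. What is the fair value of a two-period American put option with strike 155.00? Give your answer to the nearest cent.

35.97

Risk-neutral probability p = (1 + 0.02 − 0.6)/(1.35 − 0.6) = 0.4200/0.7500 = 0.5600
Terminal stock prices: S_uu = 273.4, S_ud = 121.5, S_dd = 54
Terminal payoffs (K − S): max(-118.4, 0) = 0, max(33.5, 0) = 33.5, max(101, 0) = 101
Node u (S = 202.5): continuation = 1/1.02·[0.5600·0.0000 + 0.4400·33.5000] = 14.4510; exercise value = 0.0000 ≤ continuation, so V_u = 14.4510
Node d (S = 90): continuation = 1/1.02·[0.5600·33.5000 + 0.4400·101.0000] = 61.9608; exercise value = 65.0000 > continuation, so V_d = 65.0000 (exercise)
Node 0 (S = 150): continuation = 1/1.02·[0.5600·14.4510 + 0.4400·65.0000] = 35.9731; exercise value = 5.0000 ≤ continuation, so V_0 = 35.9731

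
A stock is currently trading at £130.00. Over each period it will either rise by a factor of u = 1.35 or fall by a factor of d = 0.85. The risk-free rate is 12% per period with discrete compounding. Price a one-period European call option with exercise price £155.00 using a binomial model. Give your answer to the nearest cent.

£9.88

Risk-neutral probability p = (1 + 0.12 − 0.85)/(1.35 − 0.85) = 0.2700/0.5000 = 0.5400
Terminal stock prices: S_u = 175.5, S_d = 110.5
Terminal payoffs (S − K): max(20.5, 0) = 20.5, max(-44.5, 0) = 0
Node 0 (S = 130): V_0 = 1/1.12·[0.5400·20.5000 + 0.4600·0.0000] = 9.8839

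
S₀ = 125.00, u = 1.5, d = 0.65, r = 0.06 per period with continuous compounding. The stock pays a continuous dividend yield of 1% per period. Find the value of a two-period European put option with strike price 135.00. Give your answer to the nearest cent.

26.12

Per-period risk-free factor R = e^0.06 = 1.0618; dividend-adjusted growth = e^(0.06−0.01) = 1.0513.
Risk-neutral probability p = (1.0513 − 0.65)/(1.5 − 0.65) = 0.4013/0.8500 = 0.4721
Terminal stock prices: S_uu = 281.2, S_ud = 121.9, S_dd = 52.81
Terminal payoffs (K − S): max(-146.2, 0) = 0, max(13.12, 0) = 13.12, max(82.19, 0) = 82.19
Node u (S = 187.5): V_u = e^(−0.06)·[0.4721·0.0000 + 0.5279·13.1250] = 6.5254
Node d (S = 81.25): V_d = e^(−0.06)·[0.4721·13.1250 + 0.5279·82.1875] = 46.6967
Node 0 (S = 125): V_0 = e^(−0.06)·[0.4721·6.5254 + 0.5279·46.6967] = 26.1175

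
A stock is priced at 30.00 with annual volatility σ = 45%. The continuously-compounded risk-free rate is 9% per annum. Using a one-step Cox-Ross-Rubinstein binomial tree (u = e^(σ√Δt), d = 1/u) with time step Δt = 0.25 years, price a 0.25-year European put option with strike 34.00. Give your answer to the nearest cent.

CRR parameters: u = e^(σ√Δt) = e^(0.45·√0.25) = 1.2523, d = 1/u = 0.7985
Per-period rate: rΔt = 0.09·0.25 = 0.0225, so R = e^0.0225 = 1.0228
Risk-neutral probability p = (e^0.0225 − 0.7985)/(1.2523 − 0.7985) = 0.2242/0.4538 = 0.4941
Terminal stock prices: S_u = 37.57, S_d = 23.96
Terminal payoffs (K − S): max(-3.57, 0) = 0, max(10.04, 0) = 10.04
Node 0 (S = 30): V_0 = e^(−0.0225)·[0.4941·0.0000 + 0.5059·10.0445] = 4.9682

4.97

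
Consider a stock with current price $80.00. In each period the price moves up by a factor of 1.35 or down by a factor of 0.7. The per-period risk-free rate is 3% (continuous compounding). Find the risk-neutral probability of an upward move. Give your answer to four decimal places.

p = 0.5084

Risk-neutral probability p = (e^0.03 − 0.7)/(1.35 − 0.7) = 0.3305/0.6500 = 0.5084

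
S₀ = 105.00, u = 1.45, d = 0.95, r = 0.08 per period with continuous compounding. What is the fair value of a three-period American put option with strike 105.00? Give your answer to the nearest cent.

Risk-neutral probability p = (e^0.08 − 0.95)/(1.45 − 0.95) = 0.1333/0.5000 = 0.2666
Terminal stock prices: S_uuu = 320.1, S_uud = 209.7, S_udd = 137.4, S_ddd = 90.02
Terminal payoffs (K − S): max(-215.1, 0) = 0, max(-104.7, 0) = 0, max(-32.41, 0) = 0, max(14.98, 0) = 14.98
Node uu (S = 220.8): continuation = e^(−0.08)·[0.2666·0.0000 + 0.7334·0.0000] = 0.0000; exercise value = 0.0000 ≤ continuation, so V_uu = 0.0000
Node ud (S = 144.6): continuation = e^(−0.08)·[0.2666·0.0000 + 0.7334·0.0000] = 0.0000; exercise value = 0.0000 ≤ continuation, so V_ud = 0.0000
Node dd (S = 94.76): continuation = e^(−0.08)·[0.2666·0.0000 + 0.7334·14.9756] = 10.1391; exercise value = 10.2375 > continuation, so V_dd = 10.2375 (exercise)
Node u (S = 152.2): continuation = e^(−0.08)·[0.2666·0.0000 + 0.7334·0.0000] = 0.0000; exercise value = 0.0000 ≤ continuation, so V_u = 0.0000
Node d (S = 99.75): continuation = e^(−0.08)·[0.2666·0.0000 + 0.7334·10.2375] = 6.9312; exercise value = 5.2500 ≤ continuation, so V_d = 6.9312
Node 0 (S = 105): continuation = e^(−0.08)·[0.2666·0.0000 + 0.7334·6.9312] = 4.6927; exercise value = 0.0000 ≤ continuation, so V_0 = 4.6927

4.69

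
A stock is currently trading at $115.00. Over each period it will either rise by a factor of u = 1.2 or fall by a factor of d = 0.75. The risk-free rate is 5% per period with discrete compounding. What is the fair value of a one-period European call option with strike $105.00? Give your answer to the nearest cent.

Risk-neutral probability p = (1 + 0.05 − 0.75)/(1.2 − 0.75) = 0.3000/0.4500 = 0.6667
Terminal stock prices: S_u = 138, S_d = 86.25
Terminal payoffs (S − K): max(33, 0) = 33, max(-18.75, 0) = 0
Node 0 (S = 115): V_0 = 1/1.05·[0.6667·33.0000 + 0.3333·0.0000] = 20.9524

$20.95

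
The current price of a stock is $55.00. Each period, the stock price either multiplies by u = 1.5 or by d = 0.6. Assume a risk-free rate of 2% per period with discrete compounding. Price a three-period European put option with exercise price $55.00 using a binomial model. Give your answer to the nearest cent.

Risk-neutral probability p = (1 + 0.02 − 0.6)/(1.5 − 0.6) = 0.4200/0.9000 = 0.4667
Terminal stock prices: S_uuu = 185.6, S_uud = 74.25, S_udd = 29.7, S_ddd = 11.88
Terminal payoffs (K − S): max(-130.6, 0) = 0, max(-19.25, 0) = 0, max(25.3, 0) = 25.3, max(43.12, 0) = 43.12
Node uu (S = 123.8): V_uu = 1/1.02·[0.4667·0.0000 + 0.5333·0.0000] = 0.0000
Node ud (S = 49.5): V_ud = 1/1.02·[0.4667·0.0000 + 0.5333·25.3000] = 13.2288
Node dd (S = 19.8): V_dd = 1/1.02·[0.4667·25.3000 + 0.5333·43.1200] = 34.1216
Node u (S = 82.5): V_u = 1/1.02·[0.4667·0.0000 + 0.5333·13.2288] = 6.9170
Node d (S = 33): V_d = 1/1.02·[0.4667·13.2288 + 0.5333·34.1216] = 23.8937
Node 0 (S = 55): V_0 = 1/1.02·[0.4667·6.9170 + 0.5333·23.8937] = 15.6581

$15.66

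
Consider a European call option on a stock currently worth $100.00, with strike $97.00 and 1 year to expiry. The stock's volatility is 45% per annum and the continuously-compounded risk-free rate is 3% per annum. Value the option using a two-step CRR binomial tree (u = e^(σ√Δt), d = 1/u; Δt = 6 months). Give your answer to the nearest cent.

CRR parameters: u = e^(σ√Δt) = e^(0.45·√0.5) = 1.3746, d = 1/u = 0.7275
Per-period rate: rΔt = 0.03·0.5 = 0.015, so R = e^0.015 = 1.0151
Risk-neutral probability p = (e^0.015 − 0.7275)/(1.3746 − 0.7275) = 0.2877/0.6472 = 0.4445
Terminal stock prices: S_uu = 189, S_ud = 100, S_dd = 52.92
Terminal payoffs (S − K): max(91.97, 0) = 91.97, max(3, 0) = 3, max(-44.08, 0) = 0
Node u (S = 137.5): V_u = e^(−0.015)·[0.4445·91.9658 + 0.5555·3.0000] = 41.9090
Node d (S = 72.75): V_d = e^(−0.015)·[0.4445·3.0000 + 0.5555·0.0000] = 1.3135
Node 0 (S = 100): V_0 = e^(−0.015)·[0.4445·41.9090 + 0.5555·1.3135] = 19.0687

$19.07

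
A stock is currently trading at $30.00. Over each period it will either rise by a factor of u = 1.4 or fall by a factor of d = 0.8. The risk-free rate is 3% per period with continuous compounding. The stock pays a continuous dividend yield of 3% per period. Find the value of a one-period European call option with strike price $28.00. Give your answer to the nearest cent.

Per-period risk-free factor R = e^0.03 = 1.0305; dividend-adjusted growth = e^(0.03−0.03) = 1.0000.
Risk-neutral probability p = (1.0000 − 0.8)/(1.4 − 0.8) = 0.2000/0.6000 = 0.3333
Terminal stock prices: S_u = 42, S_d = 24
Terminal payoffs (S − K): max(14, 0) = 14, max(-4, 0) = 0
Node 0 (S = 30): V_0 = e^(−0.03)·[0.3333·14.0000 + 0.6667·0.0000] = 4.5287

$4.53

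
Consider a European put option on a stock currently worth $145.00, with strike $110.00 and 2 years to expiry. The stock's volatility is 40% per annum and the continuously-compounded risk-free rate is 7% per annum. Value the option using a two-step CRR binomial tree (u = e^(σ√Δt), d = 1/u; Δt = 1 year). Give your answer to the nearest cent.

$10.16

CRR parameters: u = e^(σ√Δt) = e^(0.4·√1) = 1.4918, d = 1/u = 0.6703
Per-period rate: rΔt = 0.07·1 = 0.07, so R = e^0.07 = 1.0725
Risk-neutral probability p = (e^0.07 − 0.6703)/(1.4918 − 0.6703) = 0.4022/0.8215 = 0.4896
Terminal stock prices: S_uu = 322.7, S_ud = 145, S_dd = 65.15
Terminal payoffs (K − S): max(-212.7, 0) = 0, max(-35, 0) = 0, max(44.85, 0) = 44.85
Node u (S = 216.3): V_u = e^(−0.07)·[0.4896·0.0000 + 0.5104·0.0000] = 0.0000
Node d (S = 97.2): V_d = e^(−0.07)·[0.4896·0.0000 + 0.5104·44.8473] = 21.3436
Node 0 (S = 145): V_0 = e^(−0.07)·[0.4896·0.0000 + 0.5104·21.3436] = 10.1578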